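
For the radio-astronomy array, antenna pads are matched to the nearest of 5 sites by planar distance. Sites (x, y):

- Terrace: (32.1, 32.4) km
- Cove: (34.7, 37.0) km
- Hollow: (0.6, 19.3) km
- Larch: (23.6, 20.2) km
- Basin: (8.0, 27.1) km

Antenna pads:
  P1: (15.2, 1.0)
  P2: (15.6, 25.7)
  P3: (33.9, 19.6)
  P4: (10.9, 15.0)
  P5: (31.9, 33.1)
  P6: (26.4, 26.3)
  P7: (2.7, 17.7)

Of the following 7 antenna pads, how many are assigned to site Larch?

P1 → Larch
P2 → Basin
P3 → Larch
P4 → Hollow
P5 → Terrace
P6 → Larch
P7 → Hollow
3 of the 7 go to Larch.

3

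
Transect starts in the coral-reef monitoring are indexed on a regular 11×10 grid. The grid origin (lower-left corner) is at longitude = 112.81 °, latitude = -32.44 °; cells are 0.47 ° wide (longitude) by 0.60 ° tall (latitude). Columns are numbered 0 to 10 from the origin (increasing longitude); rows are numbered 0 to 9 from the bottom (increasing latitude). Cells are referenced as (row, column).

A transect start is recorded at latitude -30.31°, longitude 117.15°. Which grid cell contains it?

(3, 9)

Column index: ⌊(117.15 − 112.81) / 0.47⌋ = ⌊9.234⌋ = 9
Row offset from origin: ⌊(-30.31 − -32.44) / 0.60⌋ = ⌊3.550⌋ = 3 → row 3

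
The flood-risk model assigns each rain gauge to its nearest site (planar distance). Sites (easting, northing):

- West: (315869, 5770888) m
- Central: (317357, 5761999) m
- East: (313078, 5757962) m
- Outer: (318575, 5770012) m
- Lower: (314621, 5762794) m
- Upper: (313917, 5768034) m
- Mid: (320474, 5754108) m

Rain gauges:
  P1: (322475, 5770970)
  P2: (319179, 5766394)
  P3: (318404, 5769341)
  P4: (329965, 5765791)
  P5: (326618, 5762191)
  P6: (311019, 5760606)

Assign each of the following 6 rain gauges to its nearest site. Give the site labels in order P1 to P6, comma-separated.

P1 → Outer (d²=16127764.00)
P2 → Outer (d²=13454740.00)
P3 → Outer (d²=479482.00)
P4 → Outer (d²=147548941.00)
P5 → Central (d²=85802985.00)
P6 → East (d²=11230217.00)

Outer, Outer, Outer, Outer, Central, East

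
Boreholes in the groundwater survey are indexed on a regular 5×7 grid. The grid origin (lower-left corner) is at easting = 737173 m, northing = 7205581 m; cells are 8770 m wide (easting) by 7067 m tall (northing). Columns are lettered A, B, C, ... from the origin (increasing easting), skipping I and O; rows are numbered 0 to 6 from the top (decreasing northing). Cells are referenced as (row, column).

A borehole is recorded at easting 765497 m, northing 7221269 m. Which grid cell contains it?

(4, D)

Column index: ⌊(765497 − 737173) / 8770⌋ = ⌊3.230⌋ = 3 → column D
Row offset from origin: ⌊(7221269 − 7205581) / 7067⌋ = ⌊2.220⌋ = 2 → row 4 (counted from top)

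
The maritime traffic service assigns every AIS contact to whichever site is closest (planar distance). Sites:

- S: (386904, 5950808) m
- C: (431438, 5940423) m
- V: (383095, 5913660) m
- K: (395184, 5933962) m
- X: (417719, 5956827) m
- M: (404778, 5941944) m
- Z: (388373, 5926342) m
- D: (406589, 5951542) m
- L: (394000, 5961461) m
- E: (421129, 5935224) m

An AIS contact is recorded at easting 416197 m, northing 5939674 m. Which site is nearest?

E

Squared distances to each site:
S: 982045805.000; C: 232849082.000; V: 1772470600.000; K: 474173113.000; X: 296541893.000; M: 135546461.000; Z: 951917200.000; D: 233163088.000; L: 967380178.000; E: 44127124.000.
Minimum at E.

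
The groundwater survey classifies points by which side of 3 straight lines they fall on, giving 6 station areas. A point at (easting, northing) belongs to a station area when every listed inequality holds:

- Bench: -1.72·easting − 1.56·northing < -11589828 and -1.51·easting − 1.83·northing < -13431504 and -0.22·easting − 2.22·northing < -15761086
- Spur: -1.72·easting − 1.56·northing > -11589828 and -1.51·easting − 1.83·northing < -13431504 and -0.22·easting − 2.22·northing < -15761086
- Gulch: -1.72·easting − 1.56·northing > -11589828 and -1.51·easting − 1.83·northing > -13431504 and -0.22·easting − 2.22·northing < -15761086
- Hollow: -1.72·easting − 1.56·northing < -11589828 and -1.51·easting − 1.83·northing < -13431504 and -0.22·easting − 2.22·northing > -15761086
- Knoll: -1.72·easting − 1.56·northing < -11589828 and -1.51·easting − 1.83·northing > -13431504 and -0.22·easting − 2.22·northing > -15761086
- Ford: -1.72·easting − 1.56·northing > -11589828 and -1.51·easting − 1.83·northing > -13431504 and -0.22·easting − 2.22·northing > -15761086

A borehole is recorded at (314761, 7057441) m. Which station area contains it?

-1.72·314761 − 1.56·7057441 = -11550996.880, which is > -11589828
-1.51·314761 − 1.83·7057441 = -13390406.140, which is > -13431504
-0.22·314761 − 2.22·7057441 = -15736766.440, which is > -15761086
This sign pattern matches Ford.

Ford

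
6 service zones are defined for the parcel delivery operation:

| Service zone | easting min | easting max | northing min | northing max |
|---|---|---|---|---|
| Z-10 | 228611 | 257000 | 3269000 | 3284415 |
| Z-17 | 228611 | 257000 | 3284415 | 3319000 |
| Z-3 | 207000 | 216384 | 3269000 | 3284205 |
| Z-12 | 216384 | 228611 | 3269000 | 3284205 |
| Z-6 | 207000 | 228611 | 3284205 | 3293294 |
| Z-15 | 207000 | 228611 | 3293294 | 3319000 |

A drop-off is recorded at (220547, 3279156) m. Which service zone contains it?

The point has easting = 220547 and northing = 3279156.
Only Z-12 satisfies 216384 ≤ easting ≤ 228611 and 3269000 ≤ northing ≤ 3284205.

Z-12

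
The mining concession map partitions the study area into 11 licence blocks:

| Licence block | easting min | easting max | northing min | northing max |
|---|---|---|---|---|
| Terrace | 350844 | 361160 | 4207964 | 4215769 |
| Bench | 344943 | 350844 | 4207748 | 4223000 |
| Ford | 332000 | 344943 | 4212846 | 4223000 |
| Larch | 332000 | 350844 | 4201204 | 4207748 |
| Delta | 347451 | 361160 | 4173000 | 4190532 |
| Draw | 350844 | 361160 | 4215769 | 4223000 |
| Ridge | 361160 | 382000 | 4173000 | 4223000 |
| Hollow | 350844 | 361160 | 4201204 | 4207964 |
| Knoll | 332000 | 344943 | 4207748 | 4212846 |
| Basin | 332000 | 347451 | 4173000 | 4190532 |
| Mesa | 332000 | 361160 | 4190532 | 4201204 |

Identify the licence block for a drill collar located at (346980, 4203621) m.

Larch

The point has easting = 346980 and northing = 4203621.
Only Larch satisfies 332000 ≤ easting ≤ 350844 and 4201204 ≤ northing ≤ 4207748.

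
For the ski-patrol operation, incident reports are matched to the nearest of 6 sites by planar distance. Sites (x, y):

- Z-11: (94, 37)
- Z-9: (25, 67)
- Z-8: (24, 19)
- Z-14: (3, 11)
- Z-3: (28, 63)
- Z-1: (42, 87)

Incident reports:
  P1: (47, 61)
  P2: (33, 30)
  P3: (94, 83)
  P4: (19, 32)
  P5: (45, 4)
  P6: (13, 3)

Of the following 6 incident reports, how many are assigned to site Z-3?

P1 → Z-3
P2 → Z-8
P3 → Z-11
P4 → Z-8
P5 → Z-8
P6 → Z-14
1 of the 6 goes to Z-3.

1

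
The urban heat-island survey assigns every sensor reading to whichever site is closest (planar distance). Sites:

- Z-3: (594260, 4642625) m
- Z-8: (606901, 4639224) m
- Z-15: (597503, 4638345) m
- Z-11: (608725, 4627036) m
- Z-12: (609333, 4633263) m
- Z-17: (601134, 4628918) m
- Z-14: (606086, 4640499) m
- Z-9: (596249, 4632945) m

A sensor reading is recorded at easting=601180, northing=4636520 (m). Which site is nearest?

Squared distances to each site:
Z-3: 85157425.000; Z-8: 40041457.000; Z-15: 16850954.000; Z-11: 146873281.000; Z-12: 77079458.000; Z-17: 57792520.000; Z-14: 39901277.000; Z-9: 37095386.000.
Minimum at Z-15.

Z-15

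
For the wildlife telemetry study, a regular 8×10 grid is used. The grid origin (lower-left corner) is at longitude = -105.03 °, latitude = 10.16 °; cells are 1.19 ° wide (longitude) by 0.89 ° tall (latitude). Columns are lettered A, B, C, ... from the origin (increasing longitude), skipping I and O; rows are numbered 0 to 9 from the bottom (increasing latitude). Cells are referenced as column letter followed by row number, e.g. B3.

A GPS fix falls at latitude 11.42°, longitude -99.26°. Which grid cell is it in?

E1

Column index: ⌊(-99.26 − -105.03) / 1.19⌋ = ⌊4.849⌋ = 4 → column E
Row offset from origin: ⌊(11.42 − 10.16) / 0.89⌋ = ⌊1.416⌋ = 1 → row 1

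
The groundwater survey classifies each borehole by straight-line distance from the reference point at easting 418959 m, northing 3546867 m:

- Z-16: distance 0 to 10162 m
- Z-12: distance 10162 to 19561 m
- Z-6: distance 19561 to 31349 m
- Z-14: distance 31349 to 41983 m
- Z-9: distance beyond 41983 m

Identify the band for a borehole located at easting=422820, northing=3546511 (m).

Z-16

Distance = √((422820−418959)² + (3546511−3546867)²) = √(14907321.000 + 126736.000) = 3877.378 m.
0 ≤ 3877.378 < 10162 → Z-16.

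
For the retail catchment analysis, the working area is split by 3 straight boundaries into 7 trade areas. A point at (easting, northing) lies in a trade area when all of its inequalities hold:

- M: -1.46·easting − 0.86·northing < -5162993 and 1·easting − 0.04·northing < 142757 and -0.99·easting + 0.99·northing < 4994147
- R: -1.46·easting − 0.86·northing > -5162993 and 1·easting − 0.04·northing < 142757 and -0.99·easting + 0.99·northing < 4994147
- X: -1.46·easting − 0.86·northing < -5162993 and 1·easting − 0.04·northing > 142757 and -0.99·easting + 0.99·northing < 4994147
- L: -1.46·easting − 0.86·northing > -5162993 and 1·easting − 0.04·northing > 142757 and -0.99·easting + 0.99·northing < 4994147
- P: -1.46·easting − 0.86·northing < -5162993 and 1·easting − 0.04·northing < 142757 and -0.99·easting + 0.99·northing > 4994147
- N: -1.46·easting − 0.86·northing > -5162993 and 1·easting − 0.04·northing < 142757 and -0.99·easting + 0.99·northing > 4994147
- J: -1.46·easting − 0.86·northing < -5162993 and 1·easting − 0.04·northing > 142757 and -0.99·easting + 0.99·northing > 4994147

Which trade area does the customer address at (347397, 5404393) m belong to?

-1.46·347397 − 0.86·5404393 = -5154977.600, which is > -5162993
1·347397 − 0.04·5404393 = 131221.280, which is < 142757
-0.99·347397 + 0.99·5404393 = 5006426.040, which is > 4994147
This sign pattern matches N.

N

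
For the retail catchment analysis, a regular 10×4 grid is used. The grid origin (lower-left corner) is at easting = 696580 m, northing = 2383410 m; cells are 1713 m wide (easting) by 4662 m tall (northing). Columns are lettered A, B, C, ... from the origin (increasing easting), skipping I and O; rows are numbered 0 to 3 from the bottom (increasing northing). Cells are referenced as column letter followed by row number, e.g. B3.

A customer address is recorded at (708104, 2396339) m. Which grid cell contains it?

Column index: ⌊(708104 − 696580) / 1713⌋ = ⌊6.727⌋ = 6 → column G
Row offset from origin: ⌊(2396339 − 2383410) / 4662⌋ = ⌊2.773⌋ = 2 → row 2

G2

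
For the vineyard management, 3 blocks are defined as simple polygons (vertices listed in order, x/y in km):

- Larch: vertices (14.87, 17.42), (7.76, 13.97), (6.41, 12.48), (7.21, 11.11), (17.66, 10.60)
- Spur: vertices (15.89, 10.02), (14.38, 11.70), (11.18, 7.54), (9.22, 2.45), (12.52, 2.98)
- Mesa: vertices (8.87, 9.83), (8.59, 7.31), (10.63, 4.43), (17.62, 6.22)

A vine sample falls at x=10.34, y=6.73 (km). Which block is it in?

Mesa

Cast a ray rightward from (10.34, 6.73). For each polygon, the edges (by vertex number in listed order) whose endpoints lie on opposite sides of y = 6.73, where each meets that height, and whether that is right or left of the point:
Larch: no edge straddles that height → 0 crossings.
Spur: 3–4 at x≈10.868 (right), 5–1 at x≈14.315 (right) → 2 crossings.
Mesa: 2–3 at x≈9.001 (left), 4–1 at x≈16.384 (right) → 1 crossing.
Only Mesa has an odd count, so the point is inside Mesa.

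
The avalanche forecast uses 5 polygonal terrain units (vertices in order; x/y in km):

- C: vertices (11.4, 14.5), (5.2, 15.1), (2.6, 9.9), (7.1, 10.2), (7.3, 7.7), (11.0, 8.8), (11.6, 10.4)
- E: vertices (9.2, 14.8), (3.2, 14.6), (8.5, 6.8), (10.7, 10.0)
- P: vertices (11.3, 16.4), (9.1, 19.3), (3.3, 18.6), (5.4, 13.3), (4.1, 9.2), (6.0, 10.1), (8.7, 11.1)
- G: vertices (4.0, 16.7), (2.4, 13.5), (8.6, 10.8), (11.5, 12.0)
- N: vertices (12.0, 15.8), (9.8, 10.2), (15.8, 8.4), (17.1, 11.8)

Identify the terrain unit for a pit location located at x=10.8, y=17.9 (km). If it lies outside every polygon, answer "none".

Cast a ray rightward from (10.8, 17.9). For each polygon, the edges (by vertex number in listed order) whose endpoints lie on opposite sides of y = 17.9, where each meets that height, and whether that is right or left of the point:
C: no edge straddles that height → 0 crossings.
E: no edge straddles that height → 0 crossings.
P: 1–2 at x≈10.16 (left), 3–4 at x≈3.58 (left) → 0 crossings.
G: no edge straddles that height → 0 crossings.
N: no edge straddles that height → 0 crossings.
All counts are even, so the point lies outside every listed polygon.

none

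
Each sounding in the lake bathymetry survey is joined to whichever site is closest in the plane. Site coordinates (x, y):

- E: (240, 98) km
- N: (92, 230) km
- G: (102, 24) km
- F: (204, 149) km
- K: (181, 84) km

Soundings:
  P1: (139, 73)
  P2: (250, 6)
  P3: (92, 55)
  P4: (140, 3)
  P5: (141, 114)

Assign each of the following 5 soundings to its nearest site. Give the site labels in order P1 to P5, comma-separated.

P1 → K (d²=1885.00)
P2 → E (d²=8564.00)
P3 → G (d²=1061.00)
P4 → G (d²=1885.00)
P5 → K (d²=2500.00)

K, E, G, G, K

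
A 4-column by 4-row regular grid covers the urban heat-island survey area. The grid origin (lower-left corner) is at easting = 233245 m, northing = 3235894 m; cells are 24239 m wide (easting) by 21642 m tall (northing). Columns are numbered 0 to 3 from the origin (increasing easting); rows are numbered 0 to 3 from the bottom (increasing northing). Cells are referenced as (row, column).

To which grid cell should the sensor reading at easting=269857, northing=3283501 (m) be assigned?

Column index: ⌊(269857 − 233245) / 24239⌋ = ⌊1.510⌋ = 1
Row offset from origin: ⌊(3283501 − 3235894) / 21642⌋ = ⌊2.200⌋ = 2 → row 2

(2, 1)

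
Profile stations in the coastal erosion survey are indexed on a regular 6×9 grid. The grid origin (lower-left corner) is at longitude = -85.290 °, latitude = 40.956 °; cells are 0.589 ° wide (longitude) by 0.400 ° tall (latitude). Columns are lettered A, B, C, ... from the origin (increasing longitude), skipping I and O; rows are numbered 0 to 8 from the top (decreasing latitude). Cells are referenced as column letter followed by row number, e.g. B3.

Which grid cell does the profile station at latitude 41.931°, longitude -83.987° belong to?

C6

Column index: ⌊(-83.987 − -85.290) / 0.589⌋ = ⌊2.212⌋ = 2 → column C
Row offset from origin: ⌊(41.931 − 40.956) / 0.400⌋ = ⌊2.437⌋ = 2 → row 6 (counted from top)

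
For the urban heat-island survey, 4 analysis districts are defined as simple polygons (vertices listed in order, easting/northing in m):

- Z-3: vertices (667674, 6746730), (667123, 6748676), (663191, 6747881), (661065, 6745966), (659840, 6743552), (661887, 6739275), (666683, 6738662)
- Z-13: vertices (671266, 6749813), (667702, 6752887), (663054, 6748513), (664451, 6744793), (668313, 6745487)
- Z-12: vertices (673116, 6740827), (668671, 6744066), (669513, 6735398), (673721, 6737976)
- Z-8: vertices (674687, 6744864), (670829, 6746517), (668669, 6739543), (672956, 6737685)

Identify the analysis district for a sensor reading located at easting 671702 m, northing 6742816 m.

Z-8

Cast a ray rightward from (671702, 6742816). For each polygon, the edges (by vertex number in listed order) whose endpoints lie on opposite sides of northing = 6742816, where each meets that height, and whether that is right or left of the point:
Z-3: 5–6 at easting≈660192.3 (left), 7–1 at easting≈667193.2 (left) → 0 crossings.
Z-13: no edge straddles that height → 0 crossings.
Z-12: 1–2 at easting≈670386.4 (left), 2–3 at easting≈668792.4 (left) → 0 crossings.
Z-8: 2–3 at easting≈669682.7 (left), 4–1 at easting≈674193.2 (right) → 1 crossing.
Only Z-8 has an odd count, so the point is inside Z-8.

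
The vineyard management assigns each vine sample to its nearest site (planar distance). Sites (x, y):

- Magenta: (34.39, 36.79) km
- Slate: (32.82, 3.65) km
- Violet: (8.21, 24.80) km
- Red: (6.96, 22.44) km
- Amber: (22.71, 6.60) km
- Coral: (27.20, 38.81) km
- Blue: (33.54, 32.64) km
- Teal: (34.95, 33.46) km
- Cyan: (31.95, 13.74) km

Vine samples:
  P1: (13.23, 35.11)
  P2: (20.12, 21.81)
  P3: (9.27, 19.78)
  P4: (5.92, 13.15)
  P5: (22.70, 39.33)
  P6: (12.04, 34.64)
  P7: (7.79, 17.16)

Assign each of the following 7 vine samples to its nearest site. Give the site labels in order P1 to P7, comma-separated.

Violet, Violet, Red, Red, Coral, Violet, Red

P1 → Violet (d²=131.50)
P2 → Violet (d²=150.79)
P3 → Red (d²=12.41)
P4 → Red (d²=87.39)
P5 → Coral (d²=20.52)
P6 → Violet (d²=111.49)
P7 → Red (d²=28.57)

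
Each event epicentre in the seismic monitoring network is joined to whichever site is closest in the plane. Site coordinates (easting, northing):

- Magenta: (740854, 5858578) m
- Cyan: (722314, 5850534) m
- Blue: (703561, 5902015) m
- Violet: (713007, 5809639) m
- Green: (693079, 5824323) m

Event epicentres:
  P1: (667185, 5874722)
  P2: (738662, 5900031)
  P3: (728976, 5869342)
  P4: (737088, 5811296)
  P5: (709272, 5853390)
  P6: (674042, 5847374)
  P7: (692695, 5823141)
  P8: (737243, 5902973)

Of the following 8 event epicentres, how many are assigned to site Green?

P1 → Blue
P2 → Blue
P3 → Magenta
P4 → Violet
P5 → Cyan
P6 → Green
P7 → Green
P8 → Blue
2 of the 8 go to Green.

2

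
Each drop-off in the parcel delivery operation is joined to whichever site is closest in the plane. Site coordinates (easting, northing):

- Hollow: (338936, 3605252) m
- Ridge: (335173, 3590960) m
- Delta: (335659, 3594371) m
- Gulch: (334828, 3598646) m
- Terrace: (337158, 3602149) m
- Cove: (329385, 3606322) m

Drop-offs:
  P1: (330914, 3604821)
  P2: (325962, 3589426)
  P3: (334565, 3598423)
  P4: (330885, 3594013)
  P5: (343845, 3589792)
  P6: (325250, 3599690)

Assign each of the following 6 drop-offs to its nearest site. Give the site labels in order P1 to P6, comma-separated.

P1 → Cove (d²=4590842.00)
P2 → Ridge (d²=87195677.00)
P3 → Gulch (d²=118898.00)
P4 → Delta (d²=22919240.00)
P5 → Ridge (d²=76567808.00)
P6 → Cove (d²=61081649.00)

Cove, Ridge, Gulch, Delta, Ridge, Cove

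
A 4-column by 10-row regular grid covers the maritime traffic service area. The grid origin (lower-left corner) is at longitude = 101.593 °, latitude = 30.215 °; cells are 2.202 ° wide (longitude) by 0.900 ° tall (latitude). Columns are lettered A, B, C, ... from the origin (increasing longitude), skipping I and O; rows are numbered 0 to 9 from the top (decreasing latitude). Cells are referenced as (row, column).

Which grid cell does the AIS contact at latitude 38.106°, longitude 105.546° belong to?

Column index: ⌊(105.546 − 101.593) / 2.202⌋ = ⌊1.795⌋ = 1 → column B
Row offset from origin: ⌊(38.106 − 30.215) / 0.900⌋ = ⌊8.768⌋ = 8 → row 1 (counted from top)

(1, B)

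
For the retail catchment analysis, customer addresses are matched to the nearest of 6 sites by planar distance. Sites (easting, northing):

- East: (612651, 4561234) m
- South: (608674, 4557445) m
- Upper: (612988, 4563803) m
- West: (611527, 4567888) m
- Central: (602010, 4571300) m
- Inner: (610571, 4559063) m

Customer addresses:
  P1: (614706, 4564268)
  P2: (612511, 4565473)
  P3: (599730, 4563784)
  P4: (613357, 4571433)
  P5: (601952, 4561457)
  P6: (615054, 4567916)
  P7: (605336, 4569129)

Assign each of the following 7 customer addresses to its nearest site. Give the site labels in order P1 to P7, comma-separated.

Upper, Upper, Central, West, South, West, Central

P1 → Upper (d²=3167749.00)
P2 → Upper (d²=3016429.00)
P3 → Central (d²=61688656.00)
P4 → West (d²=15915925.00)
P5 → South (d²=61281428.00)
P6 → West (d²=12440513.00)
P7 → Central (d²=15775517.00)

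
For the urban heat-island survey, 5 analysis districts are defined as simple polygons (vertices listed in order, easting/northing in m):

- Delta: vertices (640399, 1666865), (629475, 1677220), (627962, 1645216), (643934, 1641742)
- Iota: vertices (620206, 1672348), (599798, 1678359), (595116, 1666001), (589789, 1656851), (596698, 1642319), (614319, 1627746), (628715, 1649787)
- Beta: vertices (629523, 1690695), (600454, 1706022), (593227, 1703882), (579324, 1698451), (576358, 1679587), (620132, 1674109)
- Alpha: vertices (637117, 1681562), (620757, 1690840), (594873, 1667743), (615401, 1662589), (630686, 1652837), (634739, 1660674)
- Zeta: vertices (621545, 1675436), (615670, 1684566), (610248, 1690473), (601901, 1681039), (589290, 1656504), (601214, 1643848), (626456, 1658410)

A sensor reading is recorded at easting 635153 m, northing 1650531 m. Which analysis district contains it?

Cast a ray rightward from (635153, 1650531). For each polygon, the edges (by vertex number in listed order) whose endpoints lie on opposite sides of northing = 1650531, where each meets that height, and whether that is right or left of the point:
Delta: 2–3 at easting≈628213.3 (left), 4–1 at easting≈642697.3 (right) → 1 crossing.
Iota: 4–5 at easting≈592793.7 (left), 7–1 at easting≈628434.4 (left) → 0 crossings.
Beta: no edge straddles that height → 0 crossings.
Alpha: no edge straddles that height → 0 crossings.
Zeta: 5–6 at easting≈594917.5 (left), 6–7 at easting≈612798.4 (left) → 0 crossings.
Only Delta has an odd count, so the point is inside Delta.

Delta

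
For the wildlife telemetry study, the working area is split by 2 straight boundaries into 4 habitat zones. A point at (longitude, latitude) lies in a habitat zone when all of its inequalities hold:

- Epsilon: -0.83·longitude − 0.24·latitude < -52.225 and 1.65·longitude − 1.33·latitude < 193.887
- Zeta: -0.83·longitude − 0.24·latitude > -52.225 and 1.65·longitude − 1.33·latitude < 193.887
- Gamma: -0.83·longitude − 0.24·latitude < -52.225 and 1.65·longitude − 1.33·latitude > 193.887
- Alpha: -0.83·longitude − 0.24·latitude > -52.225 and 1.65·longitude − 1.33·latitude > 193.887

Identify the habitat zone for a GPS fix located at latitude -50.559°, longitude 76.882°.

-0.83·76.882 − 0.24·-50.559 = -51.678, which is > -52.225
1.65·76.882 − 1.33·-50.559 = 194.099, which is > 193.887
This sign pattern matches Alpha.

Alpha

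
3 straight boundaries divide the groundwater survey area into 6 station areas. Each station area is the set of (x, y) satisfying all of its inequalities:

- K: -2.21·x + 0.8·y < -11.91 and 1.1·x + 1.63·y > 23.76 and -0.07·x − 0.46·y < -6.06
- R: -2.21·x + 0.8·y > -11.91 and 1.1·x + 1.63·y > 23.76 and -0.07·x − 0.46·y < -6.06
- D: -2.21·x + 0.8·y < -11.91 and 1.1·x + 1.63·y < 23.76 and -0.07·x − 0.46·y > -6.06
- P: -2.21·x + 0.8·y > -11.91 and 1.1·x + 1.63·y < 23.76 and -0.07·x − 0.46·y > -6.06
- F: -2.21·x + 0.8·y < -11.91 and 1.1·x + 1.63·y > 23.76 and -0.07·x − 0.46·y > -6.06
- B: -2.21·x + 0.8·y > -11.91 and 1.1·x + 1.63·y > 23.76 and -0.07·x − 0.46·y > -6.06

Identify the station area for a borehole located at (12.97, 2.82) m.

D

-2.21·12.97 + 0.8·2.82 = -26.408, which is < -11.91
1.1·12.97 + 1.63·2.82 = 18.864, which is < 23.76
-0.07·12.97 − 0.46·2.82 = -2.205, which is > -6.06
This sign pattern matches D.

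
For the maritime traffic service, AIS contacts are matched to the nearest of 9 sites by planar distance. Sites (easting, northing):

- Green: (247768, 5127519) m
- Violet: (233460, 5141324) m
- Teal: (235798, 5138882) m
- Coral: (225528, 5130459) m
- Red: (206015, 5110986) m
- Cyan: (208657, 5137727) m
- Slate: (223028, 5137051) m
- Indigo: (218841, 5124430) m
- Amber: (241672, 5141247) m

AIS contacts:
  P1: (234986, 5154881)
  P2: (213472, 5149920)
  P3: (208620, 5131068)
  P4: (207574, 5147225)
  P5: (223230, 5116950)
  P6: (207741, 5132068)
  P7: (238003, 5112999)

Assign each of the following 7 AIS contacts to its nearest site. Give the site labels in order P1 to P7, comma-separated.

Violet, Cyan, Cyan, Cyan, Indigo, Cyan, Green

P1 → Violet (d²=186120925.00)
P2 → Cyan (d²=171853474.00)
P3 → Cyan (d²=44343650.00)
P4 → Cyan (d²=91384893.00)
P5 → Indigo (d²=75213721.00)
P6 → Cyan (d²=32863337.00)
P7 → Green (d²=306185625.00)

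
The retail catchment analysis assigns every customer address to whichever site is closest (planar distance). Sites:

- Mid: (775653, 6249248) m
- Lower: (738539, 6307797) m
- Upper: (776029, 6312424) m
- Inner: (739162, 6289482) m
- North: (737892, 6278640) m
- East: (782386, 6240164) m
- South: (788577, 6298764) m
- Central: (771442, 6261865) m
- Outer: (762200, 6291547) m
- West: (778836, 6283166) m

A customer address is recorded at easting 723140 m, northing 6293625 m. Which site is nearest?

Inner

Squared distances to each site:
Mid: 4726933298.000; Lower: 437974785.000; Upper: 3150648722.000; Inner: 273868933.000; North: 442171729.000; East: 6368167037.000; South: 4308410290.000; Central: 3341780804.000; Outer: 1530001684.000; West: 3211435097.000.
Minimum at Inner.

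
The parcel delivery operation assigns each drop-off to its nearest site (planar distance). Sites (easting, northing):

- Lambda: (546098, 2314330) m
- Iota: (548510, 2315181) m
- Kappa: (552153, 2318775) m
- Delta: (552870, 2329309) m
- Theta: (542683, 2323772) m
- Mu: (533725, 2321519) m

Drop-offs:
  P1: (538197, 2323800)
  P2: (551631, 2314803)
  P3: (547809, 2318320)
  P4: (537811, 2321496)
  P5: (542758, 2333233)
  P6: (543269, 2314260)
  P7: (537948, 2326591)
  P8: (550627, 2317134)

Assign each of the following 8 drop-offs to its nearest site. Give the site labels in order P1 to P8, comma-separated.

P1 → Theta (d²=20124980.00)
P2 → Iota (d²=9883525.00)
P3 → Iota (d²=10344722.00)
P4 → Mu (d²=16695925.00)
P5 → Theta (d²=89516146.00)
P6 → Lambda (d²=8008141.00)
P7 → Theta (d²=30366986.00)
P8 → Kappa (d²=5021557.00)

Theta, Iota, Iota, Mu, Theta, Lambda, Theta, Kappa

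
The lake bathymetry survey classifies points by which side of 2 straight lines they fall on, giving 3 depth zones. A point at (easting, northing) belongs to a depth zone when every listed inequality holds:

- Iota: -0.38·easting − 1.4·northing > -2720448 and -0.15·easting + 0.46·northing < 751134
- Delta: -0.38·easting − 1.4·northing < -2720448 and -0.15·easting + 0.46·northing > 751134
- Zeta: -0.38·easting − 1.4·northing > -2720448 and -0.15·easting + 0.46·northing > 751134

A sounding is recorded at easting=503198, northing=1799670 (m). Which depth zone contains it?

-0.38·503198 − 1.4·1799670 = -2710753.240, which is > -2720448
-0.15·503198 + 0.46·1799670 = 752368.500, which is > 751134
This sign pattern matches Zeta.

Zeta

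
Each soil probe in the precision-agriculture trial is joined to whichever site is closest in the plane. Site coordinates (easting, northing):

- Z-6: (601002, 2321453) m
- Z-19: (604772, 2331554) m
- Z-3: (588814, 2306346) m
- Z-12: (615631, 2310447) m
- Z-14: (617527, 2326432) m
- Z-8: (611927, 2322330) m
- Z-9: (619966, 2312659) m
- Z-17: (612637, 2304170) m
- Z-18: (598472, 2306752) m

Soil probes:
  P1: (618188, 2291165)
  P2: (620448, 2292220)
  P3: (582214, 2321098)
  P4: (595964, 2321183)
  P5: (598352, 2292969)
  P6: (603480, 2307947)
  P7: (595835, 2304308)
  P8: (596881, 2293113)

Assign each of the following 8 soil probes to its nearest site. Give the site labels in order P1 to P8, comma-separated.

P1 → Z-17 (d²=199943626.00)
P2 → Z-17 (d²=203814221.00)
P3 → Z-3 (d²=261181504.00)
P4 → Z-6 (d²=25454344.00)
P5 → Z-18 (d²=189985489.00)
P6 → Z-18 (d²=26508089.00)
P7 → Z-18 (d²=12926905.00)
P8 → Z-18 (d²=188553602.00)

Z-17, Z-17, Z-3, Z-6, Z-18, Z-18, Z-18, Z-18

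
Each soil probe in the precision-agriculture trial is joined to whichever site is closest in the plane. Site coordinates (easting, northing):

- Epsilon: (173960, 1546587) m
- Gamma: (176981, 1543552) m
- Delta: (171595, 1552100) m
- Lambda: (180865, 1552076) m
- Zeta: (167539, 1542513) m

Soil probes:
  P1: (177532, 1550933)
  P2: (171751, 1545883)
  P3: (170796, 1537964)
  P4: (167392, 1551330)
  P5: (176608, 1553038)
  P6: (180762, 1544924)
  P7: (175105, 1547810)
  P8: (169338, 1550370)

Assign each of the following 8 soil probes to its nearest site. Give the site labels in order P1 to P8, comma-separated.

P1 → Lambda (d²=12415338.00)
P2 → Epsilon (d²=5375297.00)
P3 → Zeta (d²=31301450.00)
P4 → Delta (d²=18258109.00)
P5 → Lambda (d²=19047493.00)
P6 → Gamma (d²=16178345.00)
P7 → Epsilon (d²=2806754.00)
P8 → Delta (d²=8086949.00)

Lambda, Epsilon, Zeta, Delta, Lambda, Gamma, Epsilon, Delta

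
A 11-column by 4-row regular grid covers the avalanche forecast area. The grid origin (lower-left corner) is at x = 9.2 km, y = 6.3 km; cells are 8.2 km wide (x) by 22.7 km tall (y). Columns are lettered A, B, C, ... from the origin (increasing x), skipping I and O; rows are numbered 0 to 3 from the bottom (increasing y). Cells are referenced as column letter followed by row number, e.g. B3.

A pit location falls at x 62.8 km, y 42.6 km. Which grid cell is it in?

Column index: ⌊(62.8 − 9.2) / 8.2⌋ = ⌊6.537⌋ = 6 → column G
Row offset from origin: ⌊(42.6 − 6.3) / 22.7⌋ = ⌊1.599⌋ = 1 → row 1

G1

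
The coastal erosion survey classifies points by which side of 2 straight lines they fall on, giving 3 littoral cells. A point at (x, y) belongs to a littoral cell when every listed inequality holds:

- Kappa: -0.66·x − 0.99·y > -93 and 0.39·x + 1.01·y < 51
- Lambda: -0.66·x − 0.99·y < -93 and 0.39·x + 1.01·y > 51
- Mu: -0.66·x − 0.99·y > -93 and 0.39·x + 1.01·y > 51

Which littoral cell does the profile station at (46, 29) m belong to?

Kappa

-0.66·46 − 0.99·29 = -59.070, which is > -93
0.39·46 + 1.01·29 = 47.230, which is < 51
This sign pattern matches Kappa.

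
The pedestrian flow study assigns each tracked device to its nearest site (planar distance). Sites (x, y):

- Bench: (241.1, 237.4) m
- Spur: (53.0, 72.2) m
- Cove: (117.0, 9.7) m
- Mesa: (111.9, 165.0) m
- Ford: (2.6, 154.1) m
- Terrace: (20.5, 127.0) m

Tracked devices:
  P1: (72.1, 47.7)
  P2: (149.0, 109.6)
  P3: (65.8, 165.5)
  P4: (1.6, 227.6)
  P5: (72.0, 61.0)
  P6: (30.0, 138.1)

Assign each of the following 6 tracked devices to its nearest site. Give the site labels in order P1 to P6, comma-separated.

P1 → Spur (d²=965.06)
P2 → Mesa (d²=4445.57)
P3 → Mesa (d²=2125.46)
P4 → Ford (d²=5403.25)
P5 → Spur (d²=486.44)
P6 → Terrace (d²=213.46)

Spur, Mesa, Mesa, Ford, Spur, Terrace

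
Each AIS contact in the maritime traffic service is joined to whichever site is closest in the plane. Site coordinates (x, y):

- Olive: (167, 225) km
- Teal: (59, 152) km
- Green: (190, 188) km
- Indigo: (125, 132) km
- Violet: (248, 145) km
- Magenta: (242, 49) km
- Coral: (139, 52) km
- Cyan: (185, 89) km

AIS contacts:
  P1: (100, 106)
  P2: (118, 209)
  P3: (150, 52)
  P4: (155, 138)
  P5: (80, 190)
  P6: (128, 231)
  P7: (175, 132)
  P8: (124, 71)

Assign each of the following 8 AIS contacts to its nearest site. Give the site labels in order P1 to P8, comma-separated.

Indigo, Olive, Coral, Indigo, Teal, Olive, Cyan, Coral

P1 → Indigo (d²=1301.00)
P2 → Olive (d²=2657.00)
P3 → Coral (d²=121.00)
P4 → Indigo (d²=936.00)
P5 → Teal (d²=1885.00)
P6 → Olive (d²=1557.00)
P7 → Cyan (d²=1949.00)
P8 → Coral (d²=586.00)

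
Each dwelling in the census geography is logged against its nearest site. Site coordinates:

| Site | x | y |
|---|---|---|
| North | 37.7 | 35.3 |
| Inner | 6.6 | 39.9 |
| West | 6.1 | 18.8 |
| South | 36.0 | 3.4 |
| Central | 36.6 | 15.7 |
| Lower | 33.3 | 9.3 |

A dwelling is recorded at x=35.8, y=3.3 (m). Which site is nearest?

Squared distances to each site:
North: 1027.610; Inner: 2192.200; West: 1122.340; South: 0.050; Central: 154.400; Lower: 42.250.
Minimum at South.

South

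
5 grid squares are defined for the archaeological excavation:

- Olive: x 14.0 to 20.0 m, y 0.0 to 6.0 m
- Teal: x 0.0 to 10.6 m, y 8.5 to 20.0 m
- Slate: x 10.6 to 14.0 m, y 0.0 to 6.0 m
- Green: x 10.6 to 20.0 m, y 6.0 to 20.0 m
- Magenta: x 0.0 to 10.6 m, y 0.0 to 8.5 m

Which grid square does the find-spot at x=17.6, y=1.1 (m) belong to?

Olive

The point has x = 17.6 and y = 1.1.
Only Olive satisfies 14.0 ≤ x ≤ 20.0 and 0.0 ≤ y ≤ 6.0.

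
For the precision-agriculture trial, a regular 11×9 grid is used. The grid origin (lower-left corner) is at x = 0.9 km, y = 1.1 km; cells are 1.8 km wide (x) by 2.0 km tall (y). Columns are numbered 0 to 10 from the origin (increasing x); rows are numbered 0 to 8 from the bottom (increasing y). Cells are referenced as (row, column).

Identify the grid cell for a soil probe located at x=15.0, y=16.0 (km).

Column index: ⌊(15.0 − 0.9) / 1.8⌋ = ⌊7.833⌋ = 7
Row offset from origin: ⌊(16.0 − 1.1) / 2.0⌋ = ⌊7.450⌋ = 7 → row 7

(7, 7)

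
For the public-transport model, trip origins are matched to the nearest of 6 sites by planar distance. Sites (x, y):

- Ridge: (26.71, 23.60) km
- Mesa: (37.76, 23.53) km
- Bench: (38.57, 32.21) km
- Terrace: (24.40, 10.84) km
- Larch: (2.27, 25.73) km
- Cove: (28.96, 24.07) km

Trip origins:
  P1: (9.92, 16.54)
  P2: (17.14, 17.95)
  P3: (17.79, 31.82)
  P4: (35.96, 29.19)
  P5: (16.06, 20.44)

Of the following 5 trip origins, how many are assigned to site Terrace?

1

P1 → Larch
P2 → Terrace
P3 → Ridge
P4 → Bench
P5 → Ridge
1 of the 5 goes to Terrace.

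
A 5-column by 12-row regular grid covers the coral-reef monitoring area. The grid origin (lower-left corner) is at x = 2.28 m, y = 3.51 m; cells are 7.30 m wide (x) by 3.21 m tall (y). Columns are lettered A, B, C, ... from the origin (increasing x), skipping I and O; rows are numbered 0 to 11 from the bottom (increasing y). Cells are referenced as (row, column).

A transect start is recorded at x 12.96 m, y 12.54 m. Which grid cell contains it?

(2, B)

Column index: ⌊(12.96 − 2.28) / 7.30⌋ = ⌊1.463⌋ = 1 → column B
Row offset from origin: ⌊(12.54 − 3.51) / 3.21⌋ = ⌊2.813⌋ = 2 → row 2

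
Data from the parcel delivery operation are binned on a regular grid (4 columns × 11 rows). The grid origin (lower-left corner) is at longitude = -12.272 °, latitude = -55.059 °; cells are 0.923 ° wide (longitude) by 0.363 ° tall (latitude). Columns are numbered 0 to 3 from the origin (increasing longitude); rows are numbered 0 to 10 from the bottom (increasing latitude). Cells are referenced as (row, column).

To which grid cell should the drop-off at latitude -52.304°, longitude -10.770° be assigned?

(7, 1)

Column index: ⌊(-10.770 − -12.272) / 0.923⌋ = ⌊1.627⌋ = 1
Row offset from origin: ⌊(-52.304 − -55.059) / 0.363⌋ = ⌊7.590⌋ = 7 → row 7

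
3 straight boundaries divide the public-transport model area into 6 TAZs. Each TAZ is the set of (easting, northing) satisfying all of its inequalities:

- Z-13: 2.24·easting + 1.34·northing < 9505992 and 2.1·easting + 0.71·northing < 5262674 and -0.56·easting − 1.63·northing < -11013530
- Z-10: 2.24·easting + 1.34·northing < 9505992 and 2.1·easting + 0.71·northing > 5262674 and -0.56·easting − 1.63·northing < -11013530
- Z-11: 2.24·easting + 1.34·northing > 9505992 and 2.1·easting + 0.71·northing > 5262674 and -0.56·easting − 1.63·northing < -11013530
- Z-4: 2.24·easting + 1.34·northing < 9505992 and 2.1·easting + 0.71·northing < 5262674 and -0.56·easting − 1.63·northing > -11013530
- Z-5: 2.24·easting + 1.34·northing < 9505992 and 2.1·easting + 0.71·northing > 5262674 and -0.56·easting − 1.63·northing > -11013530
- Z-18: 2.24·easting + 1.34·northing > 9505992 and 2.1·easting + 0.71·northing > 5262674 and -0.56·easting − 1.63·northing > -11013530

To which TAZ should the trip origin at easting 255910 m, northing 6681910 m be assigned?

2.24·255910 + 1.34·6681910 = 9526997.800, which is > 9505992
2.1·255910 + 0.71·6681910 = 5281567.100, which is > 5262674
-0.56·255910 − 1.63·6681910 = -11034822.900, which is < -11013530
This sign pattern matches Z-11.

Z-11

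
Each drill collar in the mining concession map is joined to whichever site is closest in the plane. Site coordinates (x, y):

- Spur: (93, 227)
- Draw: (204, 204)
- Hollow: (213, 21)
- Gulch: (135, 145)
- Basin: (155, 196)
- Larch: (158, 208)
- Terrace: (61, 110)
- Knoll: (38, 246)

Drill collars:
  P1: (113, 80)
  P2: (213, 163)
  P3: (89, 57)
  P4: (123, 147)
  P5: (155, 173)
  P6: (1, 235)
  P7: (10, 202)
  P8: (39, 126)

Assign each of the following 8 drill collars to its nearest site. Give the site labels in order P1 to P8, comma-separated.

Terrace, Draw, Terrace, Gulch, Basin, Knoll, Knoll, Terrace

P1 → Terrace (d²=3604.00)
P2 → Draw (d²=1762.00)
P3 → Terrace (d²=3593.00)
P4 → Gulch (d²=148.00)
P5 → Basin (d²=529.00)
P6 → Knoll (d²=1490.00)
P7 → Knoll (d²=2720.00)
P8 → Terrace (d²=740.00)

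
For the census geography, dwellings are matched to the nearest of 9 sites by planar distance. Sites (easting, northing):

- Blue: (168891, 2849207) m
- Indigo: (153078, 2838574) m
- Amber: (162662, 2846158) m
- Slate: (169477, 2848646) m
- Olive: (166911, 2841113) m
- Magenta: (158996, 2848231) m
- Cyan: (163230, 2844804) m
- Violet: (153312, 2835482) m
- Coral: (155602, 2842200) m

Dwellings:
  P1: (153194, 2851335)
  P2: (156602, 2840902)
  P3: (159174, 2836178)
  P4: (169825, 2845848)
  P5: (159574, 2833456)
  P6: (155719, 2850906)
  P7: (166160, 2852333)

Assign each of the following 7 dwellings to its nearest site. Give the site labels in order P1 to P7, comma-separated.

Magenta, Coral, Violet, Slate, Violet, Magenta, Blue

P1 → Magenta (d²=43298020.00)
P2 → Coral (d²=2684804.00)
P3 → Violet (d²=34847460.00)
P4 → Slate (d²=7949908.00)
P5 → Violet (d²=43317320.00)
P6 → Magenta (d²=17894354.00)
P7 → Blue (d²=17230237.00)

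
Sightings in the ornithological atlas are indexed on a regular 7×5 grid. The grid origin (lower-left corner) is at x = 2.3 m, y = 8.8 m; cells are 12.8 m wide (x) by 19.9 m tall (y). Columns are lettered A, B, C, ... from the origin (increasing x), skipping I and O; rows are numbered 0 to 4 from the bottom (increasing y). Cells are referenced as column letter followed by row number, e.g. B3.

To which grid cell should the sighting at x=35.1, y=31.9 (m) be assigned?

C1

Column index: ⌊(35.1 − 2.3) / 12.8⌋ = ⌊2.562⌋ = 2 → column C
Row offset from origin: ⌊(31.9 − 8.8) / 19.9⌋ = ⌊1.161⌋ = 1 → row 1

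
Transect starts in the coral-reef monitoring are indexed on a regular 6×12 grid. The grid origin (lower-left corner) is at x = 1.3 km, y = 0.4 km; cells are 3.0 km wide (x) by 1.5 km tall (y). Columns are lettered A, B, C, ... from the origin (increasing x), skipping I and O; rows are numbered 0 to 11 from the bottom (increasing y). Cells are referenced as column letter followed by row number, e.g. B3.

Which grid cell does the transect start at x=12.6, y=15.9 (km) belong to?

D10

Column index: ⌊(12.6 − 1.3) / 3.0⌋ = ⌊3.767⌋ = 3 → column D
Row offset from origin: ⌊(15.9 − 0.4) / 1.5⌋ = ⌊10.333⌋ = 10 → row 10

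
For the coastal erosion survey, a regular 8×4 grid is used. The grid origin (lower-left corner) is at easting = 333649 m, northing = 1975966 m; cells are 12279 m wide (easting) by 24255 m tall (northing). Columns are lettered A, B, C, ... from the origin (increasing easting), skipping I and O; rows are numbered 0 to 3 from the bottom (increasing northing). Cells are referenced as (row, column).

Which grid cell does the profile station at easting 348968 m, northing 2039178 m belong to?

(2, B)

Column index: ⌊(348968 − 333649) / 12279⌋ = ⌊1.248⌋ = 1 → column B
Row offset from origin: ⌊(2039178 − 1975966) / 24255⌋ = ⌊2.606⌋ = 2 → row 2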